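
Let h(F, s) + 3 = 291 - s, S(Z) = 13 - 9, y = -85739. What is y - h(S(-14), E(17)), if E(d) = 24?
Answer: -86003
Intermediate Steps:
S(Z) = 4
h(F, s) = 288 - s (h(F, s) = -3 + (291 - s) = 288 - s)
y - h(S(-14), E(17)) = -85739 - (288 - 1*24) = -85739 - (288 - 24) = -85739 - 1*264 = -85739 - 264 = -86003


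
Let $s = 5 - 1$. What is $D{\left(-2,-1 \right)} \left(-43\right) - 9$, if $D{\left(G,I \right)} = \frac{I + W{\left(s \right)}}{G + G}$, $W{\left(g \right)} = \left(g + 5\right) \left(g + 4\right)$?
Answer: $\frac{3017}{4} \approx 754.25$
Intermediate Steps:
$s = 4$ ($s = 5 - 1 = 4$)
$W{\left(g \right)} = \left(4 + g\right) \left(5 + g\right)$ ($W{\left(g \right)} = \left(5 + g\right) \left(4 + g\right) = \left(4 + g\right) \left(5 + g\right)$)
$D{\left(G,I \right)} = \frac{72 + I}{2 G}$ ($D{\left(G,I \right)} = \frac{I + \left(20 + 4^{2} + 9 \cdot 4\right)}{G + G} = \frac{I + \left(20 + 16 + 36\right)}{2 G} = \left(I + 72\right) \frac{1}{2 G} = \left(72 + I\right) \frac{1}{2 G} = \frac{72 + I}{2 G}$)
$D{\left(-2,-1 \right)} \left(-43\right) - 9 = \frac{72 - 1}{2 \left(-2\right)} \left(-43\right) - 9 = \frac{1}{2} \left(- \frac{1}{2}\right) 71 \left(-43\right) - 9 = \left(- \frac{71}{4}\right) \left(-43\right) - 9 = \frac{3053}{4} - 9 = \frac{3017}{4}$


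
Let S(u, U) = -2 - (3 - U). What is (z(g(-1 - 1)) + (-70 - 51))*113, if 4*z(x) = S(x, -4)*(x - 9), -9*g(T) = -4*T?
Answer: -44635/4 ≈ -11159.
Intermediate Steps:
S(u, U) = -5 + U (S(u, U) = -2 + (-3 + U) = -5 + U)
g(T) = 4*T/9 (g(T) = -(-4)*T/9 = 4*T/9)
z(x) = 81/4 - 9*x/4 (z(x) = ((-5 - 4)*(x - 9))/4 = (-9*(-9 + x))/4 = (81 - 9*x)/4 = 81/4 - 9*x/4)
(z(g(-1 - 1)) + (-70 - 51))*113 = ((81/4 - (-1 - 1)) + (-70 - 51))*113 = ((81/4 - (-2)) - 121)*113 = ((81/4 - 9/4*(-8/9)) - 121)*113 = ((81/4 + 2) - 121)*113 = (89/4 - 121)*113 = -395/4*113 = -44635/4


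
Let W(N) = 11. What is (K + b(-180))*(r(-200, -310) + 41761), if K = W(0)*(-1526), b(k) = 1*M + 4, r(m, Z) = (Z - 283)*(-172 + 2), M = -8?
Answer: -2393767090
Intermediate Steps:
r(m, Z) = 48110 - 170*Z (r(m, Z) = (-283 + Z)*(-170) = 48110 - 170*Z)
b(k) = -4 (b(k) = 1*(-8) + 4 = -8 + 4 = -4)
K = -16786 (K = 11*(-1526) = -16786)
(K + b(-180))*(r(-200, -310) + 41761) = (-16786 - 4)*((48110 - 170*(-310)) + 41761) = -16790*((48110 + 52700) + 41761) = -16790*(100810 + 41761) = -16790*142571 = -2393767090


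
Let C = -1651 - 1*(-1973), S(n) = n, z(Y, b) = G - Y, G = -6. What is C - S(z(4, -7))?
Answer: 332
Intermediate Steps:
z(Y, b) = -6 - Y
C = 322 (C = -1651 + 1973 = 322)
C - S(z(4, -7)) = 322 - (-6 - 1*4) = 322 - (-6 - 4) = 322 - 1*(-10) = 322 + 10 = 332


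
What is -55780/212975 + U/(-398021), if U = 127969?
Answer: -9891161831/16953704495 ≈ -0.58342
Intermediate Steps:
-55780/212975 + U/(-398021) = -55780/212975 + 127969/(-398021) = -55780*1/212975 + 127969*(-1/398021) = -11156/42595 - 127969/398021 = -9891161831/16953704495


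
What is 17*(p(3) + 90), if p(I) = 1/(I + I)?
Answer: 9197/6 ≈ 1532.8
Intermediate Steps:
p(I) = 1/(2*I)
17*(p(3) + 90) = 17*((½)/3 + 90) = 17*((½)*(⅓) + 90) = 17*(⅙ + 90) = 17*(541/6) = 9197/6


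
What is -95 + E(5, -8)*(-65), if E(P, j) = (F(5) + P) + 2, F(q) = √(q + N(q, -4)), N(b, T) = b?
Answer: -550 - 65*√10 ≈ -755.55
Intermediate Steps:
F(q) = √2*√q (F(q) = √(q + q) = √(2*q) = √2*√q)
E(P, j) = 2 + P + √10 (E(P, j) = (√2*√5 + P) + 2 = (√10 + P) + 2 = (P + √10) + 2 = 2 + P + √10)
-95 + E(5, -8)*(-65) = -95 + (2 + 5 + √10)*(-65) = -95 + (7 + √10)*(-65) = -95 + (-455 - 65*√10) = -550 - 65*√10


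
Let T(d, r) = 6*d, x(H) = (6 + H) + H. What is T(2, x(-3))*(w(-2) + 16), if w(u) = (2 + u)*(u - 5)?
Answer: 192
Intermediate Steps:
x(H) = 6 + 2*H
w(u) = (-5 + u)*(2 + u) (w(u) = (2 + u)*(-5 + u) = (-5 + u)*(2 + u))
T(2, x(-3))*(w(-2) + 16) = (6*2)*((-10 + (-2)² - 3*(-2)) + 16) = 12*((-10 + 4 + 6) + 16) = 12*(0 + 16) = 12*16 = 192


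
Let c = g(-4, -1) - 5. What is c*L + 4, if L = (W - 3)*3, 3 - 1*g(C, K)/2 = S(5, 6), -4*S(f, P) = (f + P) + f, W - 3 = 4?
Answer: 112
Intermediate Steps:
W = 7 (W = 3 + 4 = 7)
S(f, P) = -f/2 - P/4 (S(f, P) = -((f + P) + f)/4 = -((P + f) + f)/4 = -(P + 2*f)/4 = -f/2 - P/4)
g(C, K) = 14 (g(C, K) = 6 - 2*(-½*5 - ¼*6) = 6 - 2*(-5/2 - 3/2) = 6 - 2*(-4) = 6 + 8 = 14)
c = 9 (c = 14 - 5 = 9)
L = 12 (L = (7 - 3)*3 = 4*3 = 12)
c*L + 4 = 9*12 + 4 = 108 + 4 = 112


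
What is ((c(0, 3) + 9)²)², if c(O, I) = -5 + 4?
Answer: 4096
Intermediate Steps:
c(O, I) = -1
((c(0, 3) + 9)²)² = ((-1 + 9)²)² = (8²)² = 64² = 4096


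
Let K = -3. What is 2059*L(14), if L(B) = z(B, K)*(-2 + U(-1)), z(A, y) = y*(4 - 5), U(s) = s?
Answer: -18531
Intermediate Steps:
z(A, y) = -y (z(A, y) = y*(-1) = -y)
L(B) = -9 (L(B) = (-1*(-3))*(-2 - 1) = 3*(-3) = -9)
2059*L(14) = 2059*(-9) = -18531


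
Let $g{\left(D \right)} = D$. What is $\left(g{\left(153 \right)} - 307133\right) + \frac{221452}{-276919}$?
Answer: $- \frac{85008816072}{276919} \approx -3.0698 \cdot 10^{5}$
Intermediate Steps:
$\left(g{\left(153 \right)} - 307133\right) + \frac{221452}{-276919} = \left(153 - 307133\right) + \frac{221452}{-276919} = -306980 + 221452 \left(- \frac{1}{276919}\right) = -306980 - \frac{221452}{276919} = - \frac{85008816072}{276919}$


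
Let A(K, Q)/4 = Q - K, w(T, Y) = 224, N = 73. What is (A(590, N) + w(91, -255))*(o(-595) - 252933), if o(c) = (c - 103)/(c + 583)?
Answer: 1398903578/3 ≈ 4.6630e+8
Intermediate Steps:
A(K, Q) = -4*K + 4*Q (A(K, Q) = 4*(Q - K) = -4*K + 4*Q)
o(c) = (-103 + c)/(583 + c)
(A(590, N) + w(91, -255))*(o(-595) - 252933) = ((-4*590 + 4*73) + 224)*((-103 - 595)/(583 - 595) - 252933) = ((-2360 + 292) + 224)*(-698/(-12) - 252933) = (-2068 + 224)*(-1/12*(-698) - 252933) = -1844*(349/6 - 252933) = -1844*(-1517249/6) = 1398903578/3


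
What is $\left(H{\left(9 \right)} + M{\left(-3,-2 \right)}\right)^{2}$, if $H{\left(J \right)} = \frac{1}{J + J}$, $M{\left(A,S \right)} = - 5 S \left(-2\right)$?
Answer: $\frac{128881}{324} \approx 397.78$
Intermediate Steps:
$M{\left(A,S \right)} = 10 S$
$H{\left(J \right)} = \frac{1}{2 J}$
$\left(H{\left(9 \right)} + M{\left(-3,-2 \right)}\right)^{2} = \left(\frac{1}{2 \cdot 9} + 10 \left(-2\right)\right)^{2} = \left(\frac{1}{2} \cdot \frac{1}{9} - 20\right)^{2} = \left(\frac{1}{18} - 20\right)^{2} = \left(- \frac{359}{18}\right)^{2} = \frac{128881}{324}$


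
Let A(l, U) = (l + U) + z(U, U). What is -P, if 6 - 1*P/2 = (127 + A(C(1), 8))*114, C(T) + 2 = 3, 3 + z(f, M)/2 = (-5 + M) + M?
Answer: 34644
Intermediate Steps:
z(f, M) = -16 + 4*M (z(f, M) = -6 + 2*((-5 + M) + M) = -6 + 2*(-5 + 2*M) = -6 + (-10 + 4*M) = -16 + 4*M)
C(T) = 1 (C(T) = -2 + 3 = 1)
A(l, U) = -16 + l + 5*U (A(l, U) = (l + U) + (-16 + 4*U) = (U + l) + (-16 + 4*U) = -16 + l + 5*U)
P = -34644 (P = 12 - 2*(127 + (-16 + 1 + 5*8))*114 = 12 - 2*(127 + (-16 + 1 + 40))*114 = 12 - 2*(127 + 25)*114 = 12 - 304*114 = 12 - 2*17328 = 12 - 34656 = -34644)
-P = -1*(-34644) = 34644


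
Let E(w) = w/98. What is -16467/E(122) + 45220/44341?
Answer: -35775240683/2704801 ≈ -13227.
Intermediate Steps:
E(w) = w/98 (E(w) = w*(1/98) = w/98)
-16467/E(122) + 45220/44341 = -16467/((1/98)*122) + 45220/44341 = -16467/61/49 + 45220*(1/44341) = -16467*49/61 + 45220/44341 = -806883/61 + 45220/44341 = -35775240683/2704801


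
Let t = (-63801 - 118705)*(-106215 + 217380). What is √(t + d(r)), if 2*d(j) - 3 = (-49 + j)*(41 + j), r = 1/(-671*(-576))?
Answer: I*√12122585030547115711486/772992 ≈ 1.4244e+5*I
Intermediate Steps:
r = 1/386496 (r = -1/671*(-1/576) = 1/386496 ≈ 2.5873e-6)
d(j) = 3/2 + (-49 + j)*(41 + j)/2 (d(j) = 3/2 + ((-49 + j)*(41 + j))/2 = 3/2 + (-49 + j)*(41 + j)/2)
t = -20288279490 (t = -182506*111165 = -20288279490)
√(t + d(r)) = √(-20288279490 + (-1003 + (1/386496)²/2 - 4*1/386496)) = √(-20288279490 + (-1003 + (½)*(1/149379158016) - 1/96624)) = √(-20288279490 + (-1003 + 1/298758316032 - 1/96624)) = √(-20288279490 - 299654594072063/298758316032) = √(-6061292515273557855743/298758316032) = I*√12122585030547115711486/772992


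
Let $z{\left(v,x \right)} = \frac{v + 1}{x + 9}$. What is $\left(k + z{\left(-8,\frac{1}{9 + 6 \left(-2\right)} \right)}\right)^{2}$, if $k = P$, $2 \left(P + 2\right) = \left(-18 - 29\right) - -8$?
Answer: $\frac{84100}{169} \approx 497.63$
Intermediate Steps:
$z{\left(v,x \right)} = \frac{1 + v}{9 + x}$
$P = - \frac{43}{2}$ ($P = -2 + \frac{\left(-18 - 29\right) - -8}{2} = -2 + \frac{\left(-18 - 29\right) + 8}{2} = -2 + \frac{-47 + 8}{2} = -2 + \frac{1}{2} \left(-39\right) = -2 - \frac{39}{2} = - \frac{43}{2} \approx -21.5$)
$k = - \frac{43}{2} \approx -21.5$
$\left(k + z{\left(-8,\frac{1}{9 + 6 \left(-2\right)} \right)}\right)^{2} = \left(- \frac{43}{2} + \frac{1 - 8}{9 + \frac{1}{9 + 6 \left(-2\right)}}\right)^{2} = \left(- \frac{43}{2} + \frac{1}{9 + \frac{1}{9 - 12}} \left(-7\right)\right)^{2} = \left(- \frac{43}{2} + \frac{1}{9 + \frac{1}{-3}} \left(-7\right)\right)^{2} = \left(- \frac{43}{2} + \frac{1}{9 - \frac{1}{3}} \left(-7\right)\right)^{2} = \left(- \frac{43}{2} + \frac{1}{\frac{26}{3}} \left(-7\right)\right)^{2} = \left(- \frac{43}{2} + \frac{3}{26} \left(-7\right)\right)^{2} = \left(- \frac{43}{2} - \frac{21}{26}\right)^{2} = \left(- \frac{290}{13}\right)^{2} = \frac{84100}{169}$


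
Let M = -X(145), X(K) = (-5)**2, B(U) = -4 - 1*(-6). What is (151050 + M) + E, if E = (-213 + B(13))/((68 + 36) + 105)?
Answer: 31564014/209 ≈ 1.5102e+5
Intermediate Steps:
B(U) = 2 (B(U) = -4 + 6 = 2)
E = -211/209 (E = (-213 + 2)/((68 + 36) + 105) = -211/(104 + 105) = -211/209 ≈ -1.0096)
X(K) = 25
M = -25 (M = -1*25 = -25)
(151050 + M) + E = (151050 - 25) - 211/209 = 151025 - 211/209 = 31564014/209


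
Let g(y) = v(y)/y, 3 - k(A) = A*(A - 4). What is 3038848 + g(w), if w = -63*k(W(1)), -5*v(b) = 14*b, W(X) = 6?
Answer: 15194226/5 ≈ 3.0388e+6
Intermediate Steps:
k(A) = 3 - A*(-4 + A) (k(A) = 3 - A*(A - 4) = 3 - A*(-4 + A))
v(b) = -14*b/5
w = 567 (w = -63*(3 - 1*6² + 4*6) = -63*(3 - 1*36 + 24) = -63*(3 - 36 + 24) = -63*(-9) = 567)
g(y) = -14/5 (g(y) = (-14*y/5)/y = -14/5)
3038848 + g(w) = 3038848 - 14/5 = 15194226/5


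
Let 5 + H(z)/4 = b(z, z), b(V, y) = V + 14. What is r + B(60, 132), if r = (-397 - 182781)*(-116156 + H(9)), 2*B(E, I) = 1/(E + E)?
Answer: 5103368388481/240 ≈ 2.1264e+10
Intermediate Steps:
b(V, y) = 14 + V
H(z) = 36 + 4*z (H(z) = -20 + 4*(14 + z) = -20 + (56 + 4*z) = 36 + 4*z)
B(E, I) = 1/(4*E) (B(E, I) = 1/(2*(E + E)) = 1/(2*((2*E))) = (1/(2*E))/2 = 1/(4*E))
r = 21264034952 (r = (-397 - 182781)*(-116156 + (36 + 4*9)) = -183178*(-116156 + (36 + 36)) = -183178*(-116156 + 72) = -183178*(-116084) = 21264034952)
r + B(60, 132) = 21264034952 + (¼)/60 = 21264034952 + (¼)*(1/60) = 21264034952 + 1/240 = 5103368388481/240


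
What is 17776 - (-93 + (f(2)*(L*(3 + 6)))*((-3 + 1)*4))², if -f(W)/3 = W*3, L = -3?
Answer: -15830585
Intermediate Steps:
f(W) = -9*W (f(W) = -3*W*3 = -9*W)
17776 - (-93 + (f(2)*(L*(3 + 6)))*((-3 + 1)*4))² = 17776 - (-93 + ((-9*2)*(-3*(3 + 6)))*((-3 + 1)*4))² = 17776 - (-93 + (-(-54)*9)*(-2*4))² = 17776 - (-93 - 18*(-27)*(-8))² = 17776 - (-93 + 486*(-8))² = 17776 - (-93 - 3888)² = 17776 - 1*(-3981)² = 17776 - 1*15848361 = 17776 - 15848361 = -15830585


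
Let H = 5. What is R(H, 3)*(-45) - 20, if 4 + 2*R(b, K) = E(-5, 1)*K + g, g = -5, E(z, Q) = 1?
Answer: 115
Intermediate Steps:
R(b, K) = -9/2 + K/2 (R(b, K) = -2 + (1*K - 5)/2 = -2 + (K - 5)/2 = -2 + (-5 + K)/2 = -2 + (-5/2 + K/2) = -9/2 + K/2)
R(H, 3)*(-45) - 20 = (-9/2 + (½)*3)*(-45) - 20 = (-9/2 + 3/2)*(-45) - 20 = -3*(-45) - 20 = 135 - 20 = 115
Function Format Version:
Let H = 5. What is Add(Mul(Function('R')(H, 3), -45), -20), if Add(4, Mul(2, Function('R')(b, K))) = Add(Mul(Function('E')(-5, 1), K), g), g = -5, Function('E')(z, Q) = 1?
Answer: 115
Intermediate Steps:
Function('R')(b, K) = Add(Rational(-9, 2), Mul(Rational(1, 2), K)) (Function('R')(b, K) = Add(-2, Mul(Rational(1, 2), Add(Mul(1, K), -5))) = Add(-2, Mul(Rational(1, 2), Add(K, -5))) = Add(-2, Mul(Rational(1, 2), Add(-5, K))) = Add(-2, Add(Rational(-5, 2), Mul(Rational(1, 2), K))) = Add(Rational(-9, 2), Mul(Rational(1, 2), K)))
Add(Mul(Function('R')(H, 3), -45), -20) = Add(Mul(Add(Rational(-9, 2), Mul(Rational(1, 2), 3)), -45), -20) = Add(Mul(Add(Rational(-9, 2), Rational(3, 2)), -45), -20) = Add(Mul(-3, -45), -20) = Add(135, -20) = 115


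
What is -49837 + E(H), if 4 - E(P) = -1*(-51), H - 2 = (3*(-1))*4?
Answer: -49884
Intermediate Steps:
H = -10 (H = 2 + (3*(-1))*4 = 2 - 3*4 = 2 - 12 = -10)
E(P) = -47 (E(P) = 4 - (-1)*(-51) = 4 - 1*51 = 4 - 51 = -47)
-49837 + E(H) = -49837 - 47 = -49884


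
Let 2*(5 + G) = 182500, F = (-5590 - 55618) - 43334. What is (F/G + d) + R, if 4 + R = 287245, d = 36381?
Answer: 29528784848/91245 ≈ 3.2362e+5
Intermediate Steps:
F = -104542 (F = -61208 - 43334 = -104542)
G = 91245 (G = -5 + (1/2)*182500 = -5 + 91250 = 91245)
R = 287241 (R = -4 + 287245 = 287241)
(F/G + d) + R = (-104542/91245 + 36381) + 287241 = 3319479803/91245 + 287241 = 29528784848/91245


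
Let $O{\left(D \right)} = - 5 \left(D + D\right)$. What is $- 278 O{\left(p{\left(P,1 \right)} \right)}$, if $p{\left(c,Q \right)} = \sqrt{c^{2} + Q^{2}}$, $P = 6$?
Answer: $2780 \sqrt{37} \approx 16910.0$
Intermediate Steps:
$p{\left(c,Q \right)} = \sqrt{Q^{2} + c^{2}}$
$O{\left(D \right)} = - 10 D$ ($O{\left(D \right)} = - 5 \cdot 2 D = - 10 D$)
$- 278 O{\left(p{\left(P,1 \right)} \right)} = - 278 \left(- 10 \sqrt{1^{2} + 6^{2}}\right) = - 278 \left(- 10 \sqrt{1 + 36}\right) = - 278 \left(- 10 \sqrt{37}\right) = 2780 \sqrt{37}$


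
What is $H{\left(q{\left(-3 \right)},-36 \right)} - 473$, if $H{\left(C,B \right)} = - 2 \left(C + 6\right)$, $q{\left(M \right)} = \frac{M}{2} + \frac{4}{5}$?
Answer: $- \frac{2418}{5} \approx -483.6$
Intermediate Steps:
$q{\left(M \right)} = \frac{4}{5} + \frac{M}{2}$ ($q{\left(M \right)} = M \frac{1}{2} + 4 \cdot \frac{1}{5} = \frac{M}{2} + \frac{4}{5} = \frac{4}{5} + \frac{M}{2}$)
$H{\left(C,B \right)} = -12 - 2 C$ ($H{\left(C,B \right)} = - 2 \left(6 + C\right) = -12 - 2 C$)
$H{\left(q{\left(-3 \right)},-36 \right)} - 473 = \left(-12 - 2 \left(\frac{4}{5} + \frac{1}{2} \left(-3\right)\right)\right) - 473 = \left(-12 - 2 \left(\frac{4}{5} - \frac{3}{2}\right)\right) - 473 = \left(-12 - - \frac{7}{5}\right) - 473 = \left(-12 + \frac{7}{5}\right) - 473 = - \frac{53}{5} - 473 = - \frac{2418}{5}$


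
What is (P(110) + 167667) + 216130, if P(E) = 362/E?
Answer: 21109016/55 ≈ 3.8380e+5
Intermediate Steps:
(P(110) + 167667) + 216130 = (362/110 + 167667) + 216130 = (362*(1/110) + 167667) + 216130 = (181/55 + 167667) + 216130 = 9221866/55 + 216130 = 21109016/55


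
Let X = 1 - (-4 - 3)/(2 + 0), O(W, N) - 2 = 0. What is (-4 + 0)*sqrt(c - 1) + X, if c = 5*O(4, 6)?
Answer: -15/2 ≈ -7.5000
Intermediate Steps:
O(W, N) = 2 (O(W, N) = 2 + 0 = 2)
c = 10 (c = 5*2 = 10)
X = 9/2 (X = 1 - (-7)/2 = 1 - 1*(-7/2) = 1 + 7/2 = 9/2 ≈ 4.5000)
(-4 + 0)*sqrt(c - 1) + X = (-4 + 0)*sqrt(10 - 1) + 9/2 = -4*sqrt(9) + 9/2 = -4*3 + 9/2 = -12 + 9/2 = -15/2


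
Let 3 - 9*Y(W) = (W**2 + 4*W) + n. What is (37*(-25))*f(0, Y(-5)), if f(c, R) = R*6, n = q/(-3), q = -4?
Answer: 18500/9 ≈ 2055.6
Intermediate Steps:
n = 4/3 (n = -4/(-3) = -4*(-1/3) = 4/3 ≈ 1.3333)
Y(W) = 5/27 - 4*W/9 - W**2/9 (Y(W) = 1/3 - ((W**2 + 4*W) + 4/3)/9 = 1/3 - (4/3 + W**2 + 4*W)/9 = 1/3 + (-4/27 - 4*W/9 - W**2/9) = 5/27 - 4*W/9 - W**2/9)
f(c, R) = 6*R
(37*(-25))*f(0, Y(-5)) = (37*(-25))*(6*(5/27 - 4/9*(-5) - 1/9*(-5)**2)) = -5550*(5/27 + 20/9 - 1/9*25) = -5550*(5/27 + 20/9 - 25/9) = -5550*(-10)/27 = -925*(-20/9) = 18500/9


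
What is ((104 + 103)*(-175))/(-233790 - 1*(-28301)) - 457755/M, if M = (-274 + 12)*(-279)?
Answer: -30471880715/5006944974 ≈ -6.0859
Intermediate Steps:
M = 73098 (M = -262*(-279) = 73098)
((104 + 103)*(-175))/(-233790 - 1*(-28301)) - 457755/M = ((104 + 103)*(-175))/(-233790 - 1*(-28301)) - 457755/73098 = (207*(-175))/(-233790 + 28301) - 457755*1/73098 = -36225/(-205489) - 152585/24366 = -36225*(-1/205489) - 152585/24366 = 36225/205489 - 152585/24366 = -30471880715/5006944974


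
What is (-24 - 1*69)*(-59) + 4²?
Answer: 5503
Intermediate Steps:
(-24 - 1*69)*(-59) + 4² = (-24 - 69)*(-59) + 16 = -93*(-59) + 16 = 5487 + 16 = 5503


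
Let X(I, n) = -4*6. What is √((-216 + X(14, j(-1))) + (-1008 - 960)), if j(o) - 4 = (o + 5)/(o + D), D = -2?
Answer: 4*I*√138 ≈ 46.989*I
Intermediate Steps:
j(o) = 4 + (5 + o)/(-2 + o) (j(o) = 4 + (o + 5)/(o - 2) = 4 + (5 + o)/(-2 + o))
X(I, n) = -24
√((-216 + X(14, j(-1))) + (-1008 - 960)) = √((-216 - 24) + (-1008 - 960)) = √(-240 - 1968) = √(-2208) = 4*I*√138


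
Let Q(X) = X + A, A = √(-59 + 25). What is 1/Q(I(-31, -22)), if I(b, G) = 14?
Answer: 7/115 - I*√34/230 ≈ 0.06087 - 0.025352*I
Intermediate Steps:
A = I*√34 (A = √(-34) = I*√34 ≈ 5.8309*I)
Q(X) = X + I*√34
1/Q(I(-31, -22)) = 1/(14 + I*√34)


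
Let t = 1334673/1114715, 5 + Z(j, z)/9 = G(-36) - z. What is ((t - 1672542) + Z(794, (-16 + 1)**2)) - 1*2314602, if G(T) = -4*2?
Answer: -4446915608817/1114715 ≈ -3.9893e+6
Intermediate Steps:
G(T) = -8
Z(j, z) = -117 - 9*z (Z(j, z) = -45 + 9*(-8 - z) = -45 + (-72 - 9*z) = -117 - 9*z)
t = 1334673/1114715 (t = 1334673*(1/1114715) = 1334673/1114715 ≈ 1.1973)
((t - 1672542) + Z(794, (-16 + 1)**2)) - 1*2314602 = ((1334673/1114715 - 1672542) + (-117 - 9*(-16 + 1)**2)) - 1*2314602 = (-1864406320857/1114715 + (-117 - 9*(-15)**2)) - 2314602 = (-1864406320857/1114715 + (-117 - 9*225)) - 2314602 = (-1864406320857/1114715 + (-117 - 2025)) - 2314602 = (-1864406320857/1114715 - 2142) - 2314602 = -1866794040387/1114715 - 2314602 = -4446915608817/1114715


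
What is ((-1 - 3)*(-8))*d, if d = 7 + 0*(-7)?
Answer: 224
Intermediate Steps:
d = 7 (d = 7 + 0 = 7)
((-1 - 3)*(-8))*d = ((-1 - 3)*(-8))*7 = -4*(-8)*7 = 32*7 = 224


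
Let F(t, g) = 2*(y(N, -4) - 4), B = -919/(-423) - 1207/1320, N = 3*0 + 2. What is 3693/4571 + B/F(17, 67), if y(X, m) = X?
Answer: 1678959857/3403018080 ≈ 0.49337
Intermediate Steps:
N = 2 (N = 0 + 2 = 2)
B = 234173/186120 (B = -919*(-1/423) - 1207*1/1320 = 919/423 - 1207/1320 = 234173/186120 ≈ 1.2582)
F(t, g) = -4 (F(t, g) = 2*(2 - 4) = 2*(-2) = -4)
3693/4571 + B/F(17, 67) = 3693/4571 + (234173/186120)/(-4) = 3693*(1/4571) + (234173/186120)*(-¼) = 3693/4571 - 234173/744480 = 1678959857/3403018080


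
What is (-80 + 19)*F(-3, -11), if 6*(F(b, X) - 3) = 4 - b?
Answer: -1525/6 ≈ -254.17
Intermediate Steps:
F(b, X) = 11/3 - b/6 (F(b, X) = 3 + (4 - b)/6 = 3 + (2/3 - b/6) = 11/3 - b/6)
(-80 + 19)*F(-3, -11) = (-80 + 19)*(11/3 - 1/6*(-3)) = -61*(11/3 + 1/2) = -61*25/6 = -1525/6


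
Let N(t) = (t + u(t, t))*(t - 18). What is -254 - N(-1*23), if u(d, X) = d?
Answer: -2140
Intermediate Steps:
N(t) = 2*t*(-18 + t) (N(t) = (t + t)*(t - 18) = (2*t)*(-18 + t) = 2*t*(-18 + t))
-254 - N(-1*23) = -254 - 2*(-1*23)*(-18 - 1*23) = -254 - 2*(-23)*(-18 - 23) = -254 - 2*(-23)*(-41) = -254 - 1*1886 = -254 - 1886 = -2140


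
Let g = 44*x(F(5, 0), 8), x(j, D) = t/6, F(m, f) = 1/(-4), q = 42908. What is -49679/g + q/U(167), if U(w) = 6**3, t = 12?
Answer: -869345/2376 ≈ -365.89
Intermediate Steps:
F(m, f) = -1/4
x(j, D) = 2 (x(j, D) = 12/6 = 12*(1/6) = 2)
g = 88 (g = 44*2 = 88)
U(w) = 216
-49679/g + q/U(167) = -49679/88 + 42908/216 = -49679*1/88 + 42908*(1/216) = -49679/88 + 10727/54 = -869345/2376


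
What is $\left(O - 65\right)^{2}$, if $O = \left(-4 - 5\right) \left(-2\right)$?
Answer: $2209$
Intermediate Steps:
$O = 18$ ($O = \left(-9\right) \left(-2\right) = 18$)
$\left(O - 65\right)^{2} = \left(18 - 65\right)^{2} = \left(-47\right)^{2} = 2209$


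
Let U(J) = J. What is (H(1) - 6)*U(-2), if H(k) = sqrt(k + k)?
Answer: 12 - 2*sqrt(2) ≈ 9.1716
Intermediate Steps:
H(k) = sqrt(2)*sqrt(k) (H(k) = sqrt(2*k) = sqrt(2)*sqrt(k))
(H(1) - 6)*U(-2) = (sqrt(2)*sqrt(1) - 6)*(-2) = (sqrt(2)*1 - 6)*(-2) = (sqrt(2) - 6)*(-2) = (-6 + sqrt(2))*(-2) = 12 - 2*sqrt(2)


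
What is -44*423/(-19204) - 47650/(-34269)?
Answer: 388221307/164525469 ≈ 2.3596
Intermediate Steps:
-44*423/(-19204) - 47650/(-34269) = -18612*(-1/19204) - 47650*(-1/34269) = 4653/4801 + 47650/34269 = 388221307/164525469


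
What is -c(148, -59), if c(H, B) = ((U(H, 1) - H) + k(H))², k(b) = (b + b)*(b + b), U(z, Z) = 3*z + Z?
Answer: -7728695569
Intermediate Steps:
U(z, Z) = Z + 3*z
k(b) = 4*b² (k(b) = (2*b)*(2*b) = 4*b²)
c(H, B) = (1 + 2*H + 4*H²)² (c(H, B) = (((1 + 3*H) - H) + 4*H²)² = ((1 + 2*H) + 4*H²)² = (1 + 2*H + 4*H²)²)
-c(148, -59) = -(1 + 2*148 + 4*148²)² = -(1 + 296 + 4*21904)² = -(1 + 296 + 87616)² = -1*87913² = -1*7728695569 = -7728695569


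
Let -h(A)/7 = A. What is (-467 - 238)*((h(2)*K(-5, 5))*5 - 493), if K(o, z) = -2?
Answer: 248865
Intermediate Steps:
h(A) = -7*A
(-467 - 238)*((h(2)*K(-5, 5))*5 - 493) = (-467 - 238)*((-7*2*(-2))*5 - 493) = -705*(-14*(-2)*5 - 493) = -705*(28*5 - 493) = -705*(140 - 493) = -705*(-353) = 248865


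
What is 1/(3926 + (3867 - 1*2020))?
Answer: 1/5773 ≈ 0.00017322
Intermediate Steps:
1/(3926 + (3867 - 1*2020)) = 1/(3926 + (3867 - 2020)) = 1/(3926 + 1847) = 1/5773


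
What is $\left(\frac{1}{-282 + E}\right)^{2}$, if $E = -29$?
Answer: $\frac{1}{96721} \approx 1.0339 \cdot 10^{-5}$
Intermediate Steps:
$\left(\frac{1}{-282 + E}\right)^{2} = \left(\frac{1}{-282 - 29}\right)^{2} = \left(\frac{1}{-311}\right)^{2} = \left(- \frac{1}{311}\right)^{2} = \frac{1}{96721}$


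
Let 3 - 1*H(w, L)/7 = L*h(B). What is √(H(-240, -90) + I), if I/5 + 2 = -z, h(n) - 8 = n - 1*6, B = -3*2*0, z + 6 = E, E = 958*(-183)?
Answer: √877871 ≈ 936.95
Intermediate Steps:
E = -175314
z = -175320 (z = -6 - 175314 = -175320)
B = 0 (B = -6*0 = 0)
h(n) = 2 + n (h(n) = 8 + (n - 1*6) = 8 + (n - 6) = 8 + (-6 + n) = 2 + n)
H(w, L) = 21 - 14*L (H(w, L) = 21 - 7*L*(2 + 0) = 21 - 7*L*2 = 21 - 14*L)
I = 876590 (I = -10 + 5*(-1*(-175320)) = -10 + 5*175320 = -10 + 876600 = 876590)
√(H(-240, -90) + I) = √((21 - 14*(-90)) + 876590) = √((21 + 1260) + 876590) = √(1281 + 876590) = √877871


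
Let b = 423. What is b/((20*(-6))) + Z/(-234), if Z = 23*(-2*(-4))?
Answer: -20177/4680 ≈ -4.3113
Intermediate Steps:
Z = 184 (Z = 23*8 = 184)
b/((20*(-6))) + Z/(-234) = 423/((20*(-6))) + 184/(-234) = 423/(-120) + 184*(-1/234) = 423*(-1/120) - 92/117 = -141/40 - 92/117 = -20177/4680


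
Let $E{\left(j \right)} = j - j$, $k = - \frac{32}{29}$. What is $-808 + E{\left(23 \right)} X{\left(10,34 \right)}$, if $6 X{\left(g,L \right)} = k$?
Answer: $-808$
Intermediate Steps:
$k = - \frac{32}{29}$ ($k = \left(-32\right) \frac{1}{29} = - \frac{32}{29} \approx -1.1034$)
$E{\left(j \right)} = 0$
$X{\left(g,L \right)} = - \frac{16}{87}$ ($X{\left(g,L \right)} = \frac{1}{6} \left(- \frac{32}{29}\right) = - \frac{16}{87}$)
$-808 + E{\left(23 \right)} X{\left(10,34 \right)} = -808 + 0 \left(- \frac{16}{87}\right) = -808 + 0 = -808$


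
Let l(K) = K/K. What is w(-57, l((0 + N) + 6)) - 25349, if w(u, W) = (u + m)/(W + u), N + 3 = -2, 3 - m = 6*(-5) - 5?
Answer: -1419525/56 ≈ -25349.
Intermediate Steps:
m = 38 (m = 3 - (6*(-5) - 5) = 3 - (-30 - 5) = 3 - 1*(-35) = 3 + 35 = 38)
N = -5 (N = -3 - 2 = -5)
l(K) = 1
w(u, W) = (38 + u)/(W + u) (w(u, W) = (u + 38)/(W + u) = (38 + u)/(W + u))
w(-57, l((0 + N) + 6)) - 25349 = (38 - 57)/(1 - 57) - 25349 = -19/(-56) - 25349 = -1/56*(-19) - 25349 = 19/56 - 25349 = -1419525/56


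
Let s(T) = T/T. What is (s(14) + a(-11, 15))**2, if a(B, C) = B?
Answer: 100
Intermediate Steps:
s(T) = 1
(s(14) + a(-11, 15))**2 = (1 - 11)**2 = (-10)**2 = 100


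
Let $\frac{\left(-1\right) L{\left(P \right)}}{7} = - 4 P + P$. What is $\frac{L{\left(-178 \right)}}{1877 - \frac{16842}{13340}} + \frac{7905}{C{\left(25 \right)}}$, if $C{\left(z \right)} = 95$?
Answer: $\frac{19306441449}{237712211} \approx 81.218$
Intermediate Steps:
$L{\left(P \right)} = 21 P$ ($L{\left(P \right)} = - 7 \left(- 4 P + P\right) = - 7 \left(- 3 P\right) = 21 P$)
$\frac{L{\left(-178 \right)}}{1877 - \frac{16842}{13340}} + \frac{7905}{C{\left(25 \right)}} = \frac{21 \left(-178\right)}{1877 - \frac{16842}{13340}} + \frac{7905}{95} = - \frac{3738}{1877 - \frac{8421}{6670}} + 7905 \cdot \frac{1}{95} = - \frac{3738}{1877 - \frac{8421}{6670}} + \frac{1581}{19} = - \frac{3738}{\frac{12511169}{6670}} + \frac{1581}{19} = \left(-3738\right) \frac{6670}{12511169} + \frac{1581}{19} = - \frac{24932460}{12511169} + \frac{1581}{19} = \frac{19306441449}{237712211}$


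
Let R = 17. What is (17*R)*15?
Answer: 4335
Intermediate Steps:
(17*R)*15 = (17*17)*15 = 289*15 = 4335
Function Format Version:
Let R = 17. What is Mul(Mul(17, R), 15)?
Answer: 4335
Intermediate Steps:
Mul(Mul(17, R), 15) = Mul(Mul(17, 17), 15) = Mul(289, 15) = 4335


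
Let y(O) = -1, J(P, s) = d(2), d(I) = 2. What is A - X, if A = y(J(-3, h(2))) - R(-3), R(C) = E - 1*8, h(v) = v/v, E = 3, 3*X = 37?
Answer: -25/3 ≈ -8.3333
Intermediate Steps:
X = 37/3 (X = (⅓)*37 = 37/3 ≈ 12.333)
h(v) = 1
J(P, s) = 2
R(C) = -5 (R(C) = 3 - 1*8 = 3 - 8 = -5)
A = 4 (A = -1 - 1*(-5) = -1 + 5 = 4)
A - X = 4 - 1*37/3 = 4 - 37/3 = -25/3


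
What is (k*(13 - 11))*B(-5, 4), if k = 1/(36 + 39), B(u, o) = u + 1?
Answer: -8/75 ≈ -0.10667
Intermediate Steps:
B(u, o) = 1 + u
k = 1/75 ≈ 0.013333
(k*(13 - 11))*B(-5, 4) = ((13 - 11)/75)*(1 - 5) = ((1/75)*2)*(-4) = (2/75)*(-4) = -8/75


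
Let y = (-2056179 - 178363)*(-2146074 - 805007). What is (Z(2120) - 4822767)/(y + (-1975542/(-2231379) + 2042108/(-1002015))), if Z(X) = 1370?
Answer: -1197782457772908105/1638229367370456082755452 ≈ -7.3114e-7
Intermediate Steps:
y = 6594314439902 (y = -2234542*(-2951081) = 6594314439902)
(Z(2120) - 4822767)/(y + (-1975542/(-2231379) + 2042108/(-1002015))) = (1370 - 4822767)/(6594314439902 + (-1975542/(-2231379) + 2042108/(-1002015))) = -4821397/(6594314439902 + (-1975542*(-1/2231379) + 2042108*(-1/1002015))) = -4821397/(6594314439902 + (658514/743793 - 2042108/1002015)) = -4821397/(6594314439902 - 286354909978/248430580965) = -4821397/1638229367370456082755452/248430580965 = -4821397*248430580965/1638229367370456082755452 = -1197782457772908105/1638229367370456082755452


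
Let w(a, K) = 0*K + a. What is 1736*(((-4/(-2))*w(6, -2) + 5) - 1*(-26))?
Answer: 74648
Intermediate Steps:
w(a, K) = a (w(a, K) = 0 + a = a)
1736*(((-4/(-2))*w(6, -2) + 5) - 1*(-26)) = 1736*((-4/(-2)*6 + 5) - 1*(-26)) = 1736*((-4*(-½)*6 + 5) + 26) = 1736*((2*6 + 5) + 26) = 1736*((12 + 5) + 26) = 1736*(17 + 26) = 1736*43 = 74648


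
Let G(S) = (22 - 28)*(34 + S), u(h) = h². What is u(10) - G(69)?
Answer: 718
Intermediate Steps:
G(S) = -204 - 6*S (G(S) = -6*(34 + S) = -204 - 6*S)
u(10) - G(69) = 10² - (-204 - 6*69) = 100 - (-204 - 414) = 100 - 1*(-618) = 100 + 618 = 718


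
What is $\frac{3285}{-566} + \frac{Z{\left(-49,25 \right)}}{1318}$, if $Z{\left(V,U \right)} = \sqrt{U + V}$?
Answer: $- \frac{3285}{566} + \frac{i \sqrt{6}}{659} \approx -5.8039 + 0.003717 i$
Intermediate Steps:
$\frac{3285}{-566} + \frac{Z{\left(-49,25 \right)}}{1318} = \frac{3285}{-566} + \frac{\sqrt{25 - 49}}{1318} = 3285 \left(- \frac{1}{566}\right) + \sqrt{-24} \cdot \frac{1}{1318} = - \frac{3285}{566} + 2 i \sqrt{6} \cdot \frac{1}{1318} = - \frac{3285}{566} + \frac{i \sqrt{6}}{659}$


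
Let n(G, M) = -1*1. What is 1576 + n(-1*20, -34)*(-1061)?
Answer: 2637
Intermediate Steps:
n(G, M) = -1
1576 + n(-1*20, -34)*(-1061) = 1576 - 1*(-1061) = 1576 + 1061 = 2637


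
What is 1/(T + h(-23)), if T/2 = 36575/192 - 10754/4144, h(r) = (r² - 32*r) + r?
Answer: 24864/40224965 ≈ 0.00061812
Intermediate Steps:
h(r) = r² - 31*r
T = 9343877/24864 (T = 2*(36575/192 - 10754/4144) = 2*(36575*(1/192) - 10754*1/4144) = 2*(36575/192 - 5377/2072) = 2*(9343877/49728) = 9343877/24864 ≈ 375.80)
1/(T + h(-23)) = 1/(9343877/24864 - 23*(-31 - 23)) = 1/(9343877/24864 - 23*(-54)) = 1/(9343877/24864 + 1242) = 1/(40224965/24864) = 24864/40224965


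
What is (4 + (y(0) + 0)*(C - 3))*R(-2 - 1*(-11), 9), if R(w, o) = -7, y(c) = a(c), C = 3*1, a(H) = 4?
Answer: -28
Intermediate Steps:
C = 3
y(c) = 4
(4 + (y(0) + 0)*(C - 3))*R(-2 - 1*(-11), 9) = (4 + (4 + 0)*(3 - 3))*(-7) = (4 + 4*0)*(-7) = (4 + 0)*(-7) = 4*(-7) = -28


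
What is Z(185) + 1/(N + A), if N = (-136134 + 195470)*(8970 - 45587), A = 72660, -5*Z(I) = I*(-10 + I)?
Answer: -14067802896701/2172633652 ≈ -6475.0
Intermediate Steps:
Z(I) = -I*(-10 + I)/5
N = -2172706312 (N = 59336*(-36617) = -2172706312)
Z(185) + 1/(N + A) = (⅕)*185*(10 - 1*185) + 1/(-2172706312 + 72660) = (⅕)*185*(10 - 185) + 1/(-2172633652) = (⅕)*185*(-175) - 1/2172633652 = -6475 - 1/2172633652 = -14067802896701/2172633652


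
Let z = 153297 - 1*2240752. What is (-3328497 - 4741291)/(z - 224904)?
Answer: 8069788/2312359 ≈ 3.4898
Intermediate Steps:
z = -2087455 (z = 153297 - 2240752 = -2087455)
(-3328497 - 4741291)/(z - 224904) = (-3328497 - 4741291)/(-2087455 - 224904) = -8069788/(-2312359) = -8069788*(-1/2312359) = 8069788/2312359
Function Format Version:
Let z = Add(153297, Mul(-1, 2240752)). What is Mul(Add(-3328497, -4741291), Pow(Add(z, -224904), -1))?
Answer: Rational(8069788, 2312359) ≈ 3.4898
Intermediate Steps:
z = -2087455 (z = Add(153297, -2240752) = -2087455)
Mul(Add(-3328497, -4741291), Pow(Add(z, -224904), -1)) = Mul(Add(-3328497, -4741291), Pow(Add(-2087455, -224904), -1)) = Mul(-8069788, Pow(-2312359, -1)) = Mul(-8069788, Rational(-1, 2312359)) = Rational(8069788, 2312359)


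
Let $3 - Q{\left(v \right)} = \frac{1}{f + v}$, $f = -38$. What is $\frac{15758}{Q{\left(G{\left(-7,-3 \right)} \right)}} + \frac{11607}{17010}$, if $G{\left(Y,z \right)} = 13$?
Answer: $\frac{279248818}{53865} \approx 5184.2$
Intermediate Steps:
$Q{\left(v \right)} = 3 - \frac{1}{-38 + v}$
$\frac{15758}{Q{\left(G{\left(-7,-3 \right)} \right)}} + \frac{11607}{17010} = \frac{15758}{\frac{1}{-38 + 13} \left(-115 + 3 \cdot 13\right)} + \frac{11607}{17010} = \frac{15758}{\frac{1}{-25} \left(-115 + 39\right)} + 11607 \cdot \frac{1}{17010} = \frac{15758}{\left(- \frac{1}{25}\right) \left(-76\right)} + \frac{3869}{5670} = \frac{15758}{\frac{76}{25}} + \frac{3869}{5670} = 15758 \cdot \frac{25}{76} + \frac{3869}{5670} = \frac{196975}{38} + \frac{3869}{5670} = \frac{279248818}{53865}$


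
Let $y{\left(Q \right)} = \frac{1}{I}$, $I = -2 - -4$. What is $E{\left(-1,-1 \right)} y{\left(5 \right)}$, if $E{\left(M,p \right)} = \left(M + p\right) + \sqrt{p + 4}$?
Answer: $-1 + \frac{\sqrt{3}}{2} \approx -0.13397$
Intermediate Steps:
$E{\left(M,p \right)} = M + p + \sqrt{4 + p}$ ($E{\left(M,p \right)} = \left(M + p\right) + \sqrt{4 + p} = M + p + \sqrt{4 + p}$)
$I = 2$ ($I = -2 + 4 = 2$)
$y{\left(Q \right)} = \frac{1}{2}$
$E{\left(-1,-1 \right)} y{\left(5 \right)} = \left(-1 - 1 + \sqrt{4 - 1}\right) \frac{1}{2} = \left(-1 - 1 + \sqrt{3}\right) \frac{1}{2} = \left(-2 + \sqrt{3}\right) \frac{1}{2} = -1 + \frac{\sqrt{3}}{2}$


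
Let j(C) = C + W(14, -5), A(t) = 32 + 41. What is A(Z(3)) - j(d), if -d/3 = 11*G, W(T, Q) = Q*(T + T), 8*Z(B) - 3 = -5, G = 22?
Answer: 939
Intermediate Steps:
Z(B) = -1/4 (Z(B) = 3/8 + (1/8)*(-5) = 3/8 - 5/8 = -1/4)
W(T, Q) = 2*Q*T (W(T, Q) = Q*(2*T) = 2*Q*T)
d = -726 (d = -33*22 = -3*242 = -726)
A(t) = 73
j(C) = -140 + C (j(C) = C + 2*(-5)*14 = C - 140 = -140 + C)
A(Z(3)) - j(d) = 73 - (-140 - 726) = 73 - 1*(-866) = 73 + 866 = 939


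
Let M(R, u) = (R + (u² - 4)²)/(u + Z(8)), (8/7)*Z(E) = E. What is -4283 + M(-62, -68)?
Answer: -21605601/61 ≈ -3.5419e+5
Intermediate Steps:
Z(E) = 7*E/8
M(R, u) = (R + (-4 + u²)²)/(7 + u) (M(R, u) = (R + (u² - 4)²)/(u + (7/8)*8) = (R + (-4 + u²)²)/(u + 7) = (R + (-4 + u²)²)/(7 + u))
-4283 + M(-62, -68) = -4283 + (-62 + (-4 + (-68)²)²)/(7 - 68) = -4283 + (-62 + (-4 + 4624)²)/(-61) = -4283 - (-62 + 4620²)/61 = -4283 - (-62 + 21344400)/61 = -4283 - 1/61*21344338 = -4283 - 21344338/61 = -21605601/61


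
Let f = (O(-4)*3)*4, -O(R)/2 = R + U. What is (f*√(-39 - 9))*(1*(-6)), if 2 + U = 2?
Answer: -2304*I*√3 ≈ -3990.6*I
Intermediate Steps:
U = 0 (U = -2 + 2 = 0)
O(R) = -2*R (O(R) = -2*(R + 0) = -2*R)
f = 96 (f = (-2*(-4)*3)*4 = (8*3)*4 = 24*4 = 96)
(f*√(-39 - 9))*(1*(-6)) = (96*√(-39 - 9))*(1*(-6)) = (96*√(-48))*(-6) = (96*(4*I*√3))*(-6) = (384*I*√3)*(-6) = -2304*I*√3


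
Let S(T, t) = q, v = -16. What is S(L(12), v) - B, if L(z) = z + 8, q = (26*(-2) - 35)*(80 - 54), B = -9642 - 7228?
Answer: 14608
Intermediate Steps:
B = -16870
q = -2262 (q = (-52 - 35)*26 = -87*26 = -2262)
L(z) = 8 + z
S(T, t) = -2262
S(L(12), v) - B = -2262 - 1*(-16870) = -2262 + 16870 = 14608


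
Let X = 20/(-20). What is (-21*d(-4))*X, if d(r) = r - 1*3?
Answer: -147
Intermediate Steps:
X = -1 (X = 20*(-1/20) = -1)
d(r) = -3 + r (d(r) = r - 3 = -3 + r)
(-21*d(-4))*X = -21*(-3 - 4)*(-1) = -21*(-7)*(-1) = 147*(-1) = -147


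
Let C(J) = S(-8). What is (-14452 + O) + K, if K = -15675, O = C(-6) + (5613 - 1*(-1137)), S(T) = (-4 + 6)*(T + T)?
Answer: -23409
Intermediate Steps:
S(T) = 4*T (S(T) = 2*(2*T) = 4*T)
C(J) = -32 (C(J) = 4*(-8) = -32)
O = 6718 (O = -32 + (5613 - 1*(-1137)) = -32 + (5613 + 1137) = -32 + 6750 = 6718)
(-14452 + O) + K = (-14452 + 6718) - 15675 = -7734 - 15675 = -23409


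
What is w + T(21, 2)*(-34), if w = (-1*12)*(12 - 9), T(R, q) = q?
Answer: -104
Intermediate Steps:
w = -36 (w = -12*3 = -36)
w + T(21, 2)*(-34) = -36 + 2*(-34) = -36 - 68 = -104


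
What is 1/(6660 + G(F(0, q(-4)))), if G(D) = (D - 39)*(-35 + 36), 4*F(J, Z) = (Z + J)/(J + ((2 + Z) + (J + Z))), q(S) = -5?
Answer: 32/211877 ≈ 0.00015103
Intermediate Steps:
F(J, Z) = (J + Z)/(4*(2 + 2*J + 2*Z)) (F(J, Z) = ((Z + J)/(J + ((2 + Z) + (J + Z))))/4 = ((J + Z)/(J + (2 + J + 2*Z)))/4 = ((J + Z)/(2 + 2*J + 2*Z))/4 = (J + Z)/(4*(2 + 2*J + 2*Z)))
G(D) = -39 + D (G(D) = (-39 + D)*1 = -39 + D)
1/(6660 + G(F(0, q(-4)))) = 1/(6660 + (-39 + (0 - 5)/(8*(1 + 0 - 5)))) = 1/(6660 + (-39 + (⅛)*(-5)/(-4))) = 1/(6660 + (-39 + (⅛)*(-¼)*(-5))) = 1/(6660 + (-39 + 5/32)) = 1/(6660 - 1243/32) = 1/(211877/32) = 32/211877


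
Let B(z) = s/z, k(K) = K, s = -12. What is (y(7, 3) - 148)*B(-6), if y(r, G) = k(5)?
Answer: -286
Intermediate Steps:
y(r, G) = 5
B(z) = -12/z
(y(7, 3) - 148)*B(-6) = (5 - 148)*(-12/(-6)) = -(-1716)*(-1)/6 = -143*2 = -286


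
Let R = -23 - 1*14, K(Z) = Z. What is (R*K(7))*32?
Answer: -8288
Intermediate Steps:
R = -37 (R = -23 - 14 = -37)
(R*K(7))*32 = -37*7*32 = -259*32 = -8288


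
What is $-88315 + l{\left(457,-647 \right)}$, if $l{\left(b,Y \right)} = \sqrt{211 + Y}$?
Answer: $-88315 + 2 i \sqrt{109} \approx -88315.0 + 20.881 i$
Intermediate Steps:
$-88315 + l{\left(457,-647 \right)} = -88315 + \sqrt{211 - 647} = -88315 + \sqrt{-436} = -88315 + 2 i \sqrt{109}$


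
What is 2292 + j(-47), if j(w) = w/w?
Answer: 2293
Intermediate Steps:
j(w) = 1
2292 + j(-47) = 2292 + 1 = 2293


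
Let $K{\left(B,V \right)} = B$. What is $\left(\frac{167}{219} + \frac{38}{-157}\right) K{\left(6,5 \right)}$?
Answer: $\frac{35794}{11461} \approx 3.1231$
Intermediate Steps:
$\left(\frac{167}{219} + \frac{38}{-157}\right) K{\left(6,5 \right)} = \left(\frac{167}{219} + \frac{38}{-157}\right) 6 = \left(167 \cdot \frac{1}{219} + 38 \left(- \frac{1}{157}\right)\right) 6 = \left(\frac{167}{219} - \frac{38}{157}\right) 6 = \frac{17897}{34383} \cdot 6 = \frac{35794}{11461}$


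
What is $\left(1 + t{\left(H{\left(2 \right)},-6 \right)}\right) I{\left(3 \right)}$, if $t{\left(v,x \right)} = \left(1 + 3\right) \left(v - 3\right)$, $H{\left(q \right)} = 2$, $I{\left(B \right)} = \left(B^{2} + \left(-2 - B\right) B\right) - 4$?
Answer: $30$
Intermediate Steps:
$I{\left(B \right)} = -4 + B^{2} + B \left(-2 - B\right)$ ($I{\left(B \right)} = \left(B^{2} + B \left(-2 - B\right)\right) - 4 = -4 + B^{2} + B \left(-2 - B\right)$)
$t{\left(v,x \right)} = -12 + 4 v$ ($t{\left(v,x \right)} = 4 \left(-3 + v\right) = -12 + 4 v$)
$\left(1 + t{\left(H{\left(2 \right)},-6 \right)}\right) I{\left(3 \right)} = \left(1 + \left(-12 + 4 \cdot 2\right)\right) \left(-4 - 6\right) = \left(1 + \left(-12 + 8\right)\right) \left(-4 - 6\right) = \left(1 - 4\right) \left(-10\right) = \left(-3\right) \left(-10\right) = 30$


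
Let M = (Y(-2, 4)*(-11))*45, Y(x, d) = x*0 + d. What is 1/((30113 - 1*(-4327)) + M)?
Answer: 1/32460 ≈ 3.0807e-5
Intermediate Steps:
Y(x, d) = d (Y(x, d) = 0 + d = d)
M = -1980 (M = (4*(-11))*45 = -44*45 = -1980)
1/((30113 - 1*(-4327)) + M) = 1/((30113 - 1*(-4327)) - 1980) = 1/((30113 + 4327) - 1980) = 1/(34440 - 1980) = 1/32460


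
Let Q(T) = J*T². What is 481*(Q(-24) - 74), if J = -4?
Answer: -1143818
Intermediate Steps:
Q(T) = -4*T²
481*(Q(-24) - 74) = 481*(-4*(-24)² - 74) = 481*(-4*576 - 74) = 481*(-2304 - 74) = 481*(-2378) = -1143818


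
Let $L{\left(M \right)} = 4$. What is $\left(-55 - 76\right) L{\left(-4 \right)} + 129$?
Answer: $-395$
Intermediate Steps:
$\left(-55 - 76\right) L{\left(-4 \right)} + 129 = \left(-55 - 76\right) 4 + 129 = \left(-131\right) 4 + 129 = -524 + 129 = -395$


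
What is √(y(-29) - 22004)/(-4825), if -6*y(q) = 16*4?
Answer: -2*I*√49533/14475 ≈ -0.030751*I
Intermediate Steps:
y(q) = -32/3 (y(q) = -8*4/3 = -⅙*64 = -32/3)
√(y(-29) - 22004)/(-4825) = √(-32/3 - 22004)/(-4825) = √(-66044/3)*(-1/4825) = (2*I*√49533/3)*(-1/4825) = -2*I*√49533/14475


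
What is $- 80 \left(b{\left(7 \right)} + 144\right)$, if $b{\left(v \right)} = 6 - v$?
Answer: $-11440$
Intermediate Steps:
$- 80 \left(b{\left(7 \right)} + 144\right) = - 80 \left(\left(6 - 7\right) + 144\right) = - 80 \left(-1 + 144\right) = \left(-80\right) 143 = -11440$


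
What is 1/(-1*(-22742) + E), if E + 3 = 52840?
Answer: 1/75579 ≈ 1.3231e-5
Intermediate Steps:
E = 52837 (E = -3 + 52840 = 52837)
1/(-1*(-22742) + E) = 1/(-1*(-22742) + 52837) = 1/(22742 + 52837) = 1/75579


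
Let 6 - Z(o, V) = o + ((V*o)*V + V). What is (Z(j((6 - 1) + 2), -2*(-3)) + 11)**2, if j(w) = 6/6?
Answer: 676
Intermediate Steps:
j(w) = 1 (j(w) = 6*(1/6) = 1)
Z(o, V) = 6 - V - o - o*V**2 (Z(o, V) = 6 - (o + ((V*o)*V + V)) = 6 - (o + (o*V**2 + V)) = 6 - (o + (V + o*V**2)) = 6 - (V + o + o*V**2) = 6 + (-V - o - o*V**2) = 6 - V - o - o*V**2)
(Z(j((6 - 1) + 2), -2*(-3)) + 11)**2 = ((6 - (-2)*(-3) - 1*1 - 1*1*(-2*(-3))**2) + 11)**2 = ((6 - 1*6 - 1 - 1*1*6**2) + 11)**2 = ((6 - 6 - 1 - 1*1*36) + 11)**2 = ((6 - 6 - 1 - 36) + 11)**2 = (-37 + 11)**2 = (-26)**2 = 676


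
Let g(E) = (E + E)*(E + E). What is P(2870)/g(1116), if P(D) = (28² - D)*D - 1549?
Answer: -1996123/1660608 ≈ -1.2020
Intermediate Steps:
g(E) = 4*E² (g(E) = (2*E)*(2*E) = 4*E²)
P(D) = -1549 + D*(784 - D) (P(D) = (784 - D)*D - 1549 = D*(784 - D) - 1549 = -1549 + D*(784 - D))
P(2870)/g(1116) = (-1549 - 1*2870² + 784*2870)/((4*1116²)) = (-1549 - 1*8236900 + 2250080)/((4*1245456)) = (-1549 - 8236900 + 2250080)/4981824 = -5988369*1/4981824 = -1996123/1660608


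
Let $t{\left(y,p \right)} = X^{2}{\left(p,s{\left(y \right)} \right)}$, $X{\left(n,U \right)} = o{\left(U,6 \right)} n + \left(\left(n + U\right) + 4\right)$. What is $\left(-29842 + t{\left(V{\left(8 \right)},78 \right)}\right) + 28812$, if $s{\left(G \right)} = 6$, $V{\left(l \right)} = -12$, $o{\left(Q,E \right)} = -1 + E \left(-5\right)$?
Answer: $5427870$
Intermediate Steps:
$o{\left(Q,E \right)} = -1 - 5 E$
$X{\left(n,U \right)} = 4 + U - 30 n$ ($X{\left(n,U \right)} = \left(-1 - 30\right) n + \left(\left(n + U\right) + 4\right) = \left(-1 - 30\right) n + \left(\left(U + n\right) + 4\right) = - 31 n + \left(4 + U + n\right) = 4 + U - 30 n$)
$t{\left(y,p \right)} = \left(10 - 30 p\right)^{2}$ ($t{\left(y,p \right)} = \left(4 + 6 - 30 p\right)^{2} = \left(10 - 30 p\right)^{2}$)
$\left(-29842 + t{\left(V{\left(8 \right)},78 \right)}\right) + 28812 = \left(-29842 + 100 \left(-1 + 3 \cdot 78\right)^{2}\right) + 28812 = \left(-29842 + 100 \left(-1 + 234\right)^{2}\right) + 28812 = \left(-29842 + 100 \cdot 233^{2}\right) + 28812 = \left(-29842 + 100 \cdot 54289\right) + 28812 = \left(-29842 + 5428900\right) + 28812 = 5399058 + 28812 = 5427870$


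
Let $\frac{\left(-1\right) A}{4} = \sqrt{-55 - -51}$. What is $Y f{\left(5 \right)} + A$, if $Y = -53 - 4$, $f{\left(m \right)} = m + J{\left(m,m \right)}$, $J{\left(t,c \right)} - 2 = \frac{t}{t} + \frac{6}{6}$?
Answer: $-513 - 8 i \approx -513.0 - 8.0 i$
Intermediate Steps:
$J{\left(t,c \right)} = 4$ ($J{\left(t,c \right)} = 2 + \left(\frac{t}{t} + \frac{6}{6}\right) = 2 + \left(1 + 6 \cdot \frac{1}{6}\right) = 2 + \left(1 + 1\right) = 2 + 2 = 4$)
$f{\left(m \right)} = 4 + m$ ($f{\left(m \right)} = m + 4 = 4 + m$)
$A = - 8 i$ ($A = - 4 \sqrt{-55 - -51} = - 4 \sqrt{-55 + 51} = - 4 \sqrt{-4} = - 4 \cdot 2 i = - 8 i \approx - 8.0 i$)
$Y = -57$ ($Y = -53 - 4 = -57$)
$Y f{\left(5 \right)} + A = - 57 \left(4 + 5\right) - 8 i = \left(-57\right) 9 - 8 i = -513 - 8 i$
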